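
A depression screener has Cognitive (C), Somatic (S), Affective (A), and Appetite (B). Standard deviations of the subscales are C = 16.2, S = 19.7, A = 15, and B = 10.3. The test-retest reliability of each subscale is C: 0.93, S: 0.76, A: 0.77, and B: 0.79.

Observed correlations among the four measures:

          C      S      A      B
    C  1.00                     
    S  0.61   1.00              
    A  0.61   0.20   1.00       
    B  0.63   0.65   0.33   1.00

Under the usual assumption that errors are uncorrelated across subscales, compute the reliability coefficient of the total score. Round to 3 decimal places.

Var(C+S+A+B) = 16.2² + 19.7² + 15² + 10.3² + 2·[16.2·19.7·0.61 + 16.2·15·0.61 + 16.2·10.3·0.63 + 19.7·15·0.20 + 19.7·10.3·0.65 + 15·10.3·0.33] = 981.62 + 1380.01 = 2361.63.
Because errors are independent across components, Cov(Tᵢ,Tⱼ) = Cov(Xᵢ,Xⱼ); the off-diagonal part of the true-score variance is the same as above.
True-score variance = [16.2²·0.93 + 19.7²·0.76 + 15²·0.77 + 10.3²·0.79] + 1380.01 = 796.079 + 1380.01 = 2176.09.
Reliability = 2176.09 / 2361.63 = 0.921.

0.921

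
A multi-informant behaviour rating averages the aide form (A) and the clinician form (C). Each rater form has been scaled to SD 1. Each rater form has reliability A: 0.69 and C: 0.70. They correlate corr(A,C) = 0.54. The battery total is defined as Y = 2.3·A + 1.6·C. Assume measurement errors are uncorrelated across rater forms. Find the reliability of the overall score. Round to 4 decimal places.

0.7964

Var(Y) = 2.3² + 1.6² + 2·[3.68·0.54] = 7.85 + 3.9744 = 11.8244.
With uncorrelated errors the cross-covariances are all true-score covariance, so they carry over unchanged; only the diagonal terms shrink to ρᵢσᵢ².
True-score variance = [2.3²·0.69 + 1.6²·0.70] + 3.9744 = 5.4421 + 3.9744 = 9.4165.
Reliability = 9.4165 / 11.8244 = 0.7964.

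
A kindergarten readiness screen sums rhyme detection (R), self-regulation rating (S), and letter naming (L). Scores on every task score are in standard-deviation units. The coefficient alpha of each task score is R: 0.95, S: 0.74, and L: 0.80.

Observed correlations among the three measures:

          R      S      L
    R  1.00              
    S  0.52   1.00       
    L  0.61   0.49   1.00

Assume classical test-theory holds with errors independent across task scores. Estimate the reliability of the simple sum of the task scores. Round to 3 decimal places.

Var(R+S+L) = 3 + 2·[0.52 + 0.61 + 0.49] = 3 + 3.24 = 6.24.
Because errors are independent across components, Cov(Tᵢ,Tⱼ) = Cov(Xᵢ,Xⱼ); the off-diagonal part of the true-score variance is the same as above.
True-score variance = [0.95 + 0.74 + 0.80] + 3.24 = 2.49 + 3.24 = 5.73.
Reliability = 5.73 / 6.24 = 0.918.

0.918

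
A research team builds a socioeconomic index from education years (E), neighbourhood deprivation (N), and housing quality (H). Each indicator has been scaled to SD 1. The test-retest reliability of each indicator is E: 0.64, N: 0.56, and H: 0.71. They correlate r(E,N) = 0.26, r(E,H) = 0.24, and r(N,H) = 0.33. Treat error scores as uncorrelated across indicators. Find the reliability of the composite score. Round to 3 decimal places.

Var(E+N+H) = 3 + 2·[0.26 + 0.24 + 0.33] = 3 + 1.66 = 4.66.
Under uncorrelated errors the observed covariances equal the true-score covariances, so only the own-variance terms attenuate.
True-score variance = [0.64 + 0.56 + 0.71] + 1.66 = 1.91 + 1.66 = 3.57.
Reliability = 3.57 / 4.66 = 0.766.

0.766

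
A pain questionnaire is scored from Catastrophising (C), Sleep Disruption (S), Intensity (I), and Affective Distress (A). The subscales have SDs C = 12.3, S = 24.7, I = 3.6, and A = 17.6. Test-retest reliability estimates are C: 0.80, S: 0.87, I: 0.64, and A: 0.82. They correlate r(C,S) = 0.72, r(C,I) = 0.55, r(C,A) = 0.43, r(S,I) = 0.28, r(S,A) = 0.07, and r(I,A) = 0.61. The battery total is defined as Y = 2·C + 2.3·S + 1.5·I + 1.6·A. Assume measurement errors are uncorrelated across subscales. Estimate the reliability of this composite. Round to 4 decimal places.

Var(Y) = 2²·12.3² + 2.3²·24.7² + 1.5²·3.6² + 1.6²·17.6² + 2·[4.6·12.3·24.7·0.72 + 3·12.3·3.6·0.55 + 3.2·12.3·17.6·0.43 + 3.45·24.7·3.6·0.28 + 3.68·24.7·17.6·0.07 + 2.4·3.6·17.6·0.61] = 4654.68 + 3335.59 = 7990.28.
Because errors are independent across components, Cov(Tᵢ,Tⱼ) = Cov(Xᵢ,Xⱼ); the off-diagonal part of the true-score variance is the same as above.
True-score variance = [2²·12.3²·0.80 + 2.3²·24.7²·0.87 + 1.5²·3.6²·0.64 + 1.6²·17.6²·0.82] + 3335.59 = 3960.86 + 3335.59 = 7296.45.
Reliability = 7296.45 / 7990.28 = 0.9132.

0.9132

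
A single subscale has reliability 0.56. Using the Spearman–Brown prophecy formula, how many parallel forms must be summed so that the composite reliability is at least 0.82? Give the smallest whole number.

k ≥ ρ*(1−ρ₁)/(ρ₁(1−ρ*)) = 0.82·0.44 / (0.56·0.18) = 3.579.
Smallest integer k = 4.

4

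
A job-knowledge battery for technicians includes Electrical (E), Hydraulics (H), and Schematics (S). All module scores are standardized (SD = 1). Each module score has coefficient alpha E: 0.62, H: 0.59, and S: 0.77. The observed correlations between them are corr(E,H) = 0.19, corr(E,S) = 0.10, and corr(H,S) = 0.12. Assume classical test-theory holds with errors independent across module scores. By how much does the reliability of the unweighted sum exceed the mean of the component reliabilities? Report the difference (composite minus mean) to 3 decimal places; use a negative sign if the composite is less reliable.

0.073

Var(sum) = 3 + 0.82 = 3.82; true-score variance = 1.98 + 0.82 = 2.8; composite reliability = 0.7330.
Mean component reliability = 0.6600.
Difference = 0.7330 − 0.6600 = 0.073.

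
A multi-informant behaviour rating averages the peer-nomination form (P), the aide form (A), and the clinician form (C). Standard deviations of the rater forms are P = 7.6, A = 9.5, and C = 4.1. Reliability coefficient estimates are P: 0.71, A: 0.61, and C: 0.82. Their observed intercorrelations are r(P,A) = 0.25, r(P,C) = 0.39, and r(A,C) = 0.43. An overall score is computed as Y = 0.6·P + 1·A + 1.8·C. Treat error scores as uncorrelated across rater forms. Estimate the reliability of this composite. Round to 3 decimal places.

Var(Y) = 0.6²·7.6² + 9.5² + 1.8²·4.1² + 2·[0.6·7.6·9.5·0.25 + 1.08·7.6·4.1·0.39 + 1.8·9.5·4.1·0.43] = 165.508 + 108.204 = 273.712.
Under uncorrelated errors the observed covariances equal the true-score covariances, so only the own-variance terms attenuate.
True-score variance = [0.6²·7.6²·0.71 + 9.5²·0.61 + 1.8²·4.1²·0.82] + 108.204 = 114.477 + 108.204 = 222.681.
Reliability = 222.681 / 273.712 = 0.814.

0.814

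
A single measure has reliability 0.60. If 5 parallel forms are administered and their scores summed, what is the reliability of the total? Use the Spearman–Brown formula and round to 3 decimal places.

ρ_k = kρ / (1 + (k−1)ρ) = 5·0.60 / (1 + 4·0.60) = 3.000 / 3.400 = 0.882.

0.882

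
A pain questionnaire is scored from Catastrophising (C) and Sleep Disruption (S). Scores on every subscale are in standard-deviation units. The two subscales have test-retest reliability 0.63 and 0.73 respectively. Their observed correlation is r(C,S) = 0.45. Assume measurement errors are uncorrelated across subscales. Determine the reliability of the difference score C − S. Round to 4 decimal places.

Var(C−S) = 1 + 1 − 2·0.45 = 2 − 0.9 = 1.1.
Under uncorrelated errors the observed covariances equal the true-score covariances, so only the own-variance terms attenuate.
True-score variance = [0.63 + 0.73] − 0.9 = 1.36 − 0.9 = 0.46.
Reliability = 0.46 / 1.1 = 0.4182.

0.4182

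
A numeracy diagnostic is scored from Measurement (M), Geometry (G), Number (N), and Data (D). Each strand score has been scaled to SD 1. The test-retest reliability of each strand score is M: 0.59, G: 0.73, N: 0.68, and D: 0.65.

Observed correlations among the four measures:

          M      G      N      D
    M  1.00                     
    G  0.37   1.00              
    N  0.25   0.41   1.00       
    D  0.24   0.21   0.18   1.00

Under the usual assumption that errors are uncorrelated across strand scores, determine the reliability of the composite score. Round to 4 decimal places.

0.8156

Var(M+G+N+D) = 4 + 2·[0.37 + 0.25 + 0.24 + 0.41 + 0.21 + 0.18] = 4 + 3.32 = 7.32.
Under uncorrelated errors the observed covariances equal the true-score covariances, so only the own-variance terms attenuate.
True-score variance = [0.59 + 0.73 + 0.68 + 0.65] + 3.32 = 2.65 + 3.32 = 5.97.
Reliability = 5.97 / 7.32 = 0.8156.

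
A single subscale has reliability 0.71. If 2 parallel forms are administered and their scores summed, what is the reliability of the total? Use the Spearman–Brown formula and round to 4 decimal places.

0.8304

ρ_k = kρ / (1 + (k−1)ρ) = 2·0.71 / (1 + 1·0.71) = 1.420 / 1.710 = 0.8304.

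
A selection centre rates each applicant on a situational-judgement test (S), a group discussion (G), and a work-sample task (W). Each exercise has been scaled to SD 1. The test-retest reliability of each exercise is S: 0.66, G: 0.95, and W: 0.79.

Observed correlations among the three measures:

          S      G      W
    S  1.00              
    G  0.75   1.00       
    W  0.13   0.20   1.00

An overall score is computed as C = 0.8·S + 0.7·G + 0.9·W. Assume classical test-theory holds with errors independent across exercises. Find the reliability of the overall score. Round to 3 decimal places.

0.872

Var(C) = 0.8² + 0.7² + 0.9² + 2·[0.56·0.75 + 0.72·0.13 + 0.63·0.20] = 1.94 + 1.2792 = 3.2192.
With uncorrelated errors the cross-covariances are all true-score covariance, so they carry over unchanged; only the diagonal terms shrink to ρᵢσᵢ².
True-score variance = [0.8²·0.66 + 0.7²·0.95 + 0.9²·0.79] + 1.2792 = 1.5278 + 1.2792 = 2.807.
Reliability = 2.807 / 3.2192 = 0.872.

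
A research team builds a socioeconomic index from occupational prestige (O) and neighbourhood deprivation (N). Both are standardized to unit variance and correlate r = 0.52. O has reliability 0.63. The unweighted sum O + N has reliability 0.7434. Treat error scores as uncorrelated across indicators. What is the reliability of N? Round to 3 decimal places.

0.590

Var(O+N) = 2 + 2·0.52 = 3.040.
True-score variance = ρ_O + ρ_N + 2·0.52, so 0.7434 = (0.63 + ρ_N + 1.04) / 3.040.
ρ_N = 0.7434·3.040 − 0.63 − 1.04 = 0.590.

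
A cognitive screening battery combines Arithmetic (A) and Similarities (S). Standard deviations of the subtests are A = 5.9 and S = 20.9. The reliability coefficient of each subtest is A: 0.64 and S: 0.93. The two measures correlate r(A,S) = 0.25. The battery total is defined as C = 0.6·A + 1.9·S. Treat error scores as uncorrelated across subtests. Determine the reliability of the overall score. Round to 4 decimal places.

0.9308

Var(C) = 0.6²·5.9² + 1.9²·20.9² + 2·[1.14·5.9·20.9·0.25] = 1589.42 + 70.2867 = 1659.7.
With uncorrelated errors the cross-covariances are all true-score covariance, so they carry over unchanged; only the diagonal terms shrink to ρᵢσᵢ².
True-score variance = [0.6²·5.9²·0.64 + 1.9²·20.9²·0.93] + 70.2867 = 1474.52 + 70.2867 = 1544.81.
Reliability = 1544.81 / 1659.7 = 0.9308.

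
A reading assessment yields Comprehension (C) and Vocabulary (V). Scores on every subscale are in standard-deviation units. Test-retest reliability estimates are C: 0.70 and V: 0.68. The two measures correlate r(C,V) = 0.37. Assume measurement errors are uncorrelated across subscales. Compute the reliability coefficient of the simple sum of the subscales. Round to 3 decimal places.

0.774

Var(C+V) = 2 + 2·[0.37] = 2 + 0.74 = 2.74.
Under uncorrelated errors the observed covariances equal the true-score covariances, so only the own-variance terms attenuate.
True-score variance = [0.70 + 0.68] + 0.74 = 1.38 + 0.74 = 2.12.
Reliability = 2.12 / 2.74 = 0.774.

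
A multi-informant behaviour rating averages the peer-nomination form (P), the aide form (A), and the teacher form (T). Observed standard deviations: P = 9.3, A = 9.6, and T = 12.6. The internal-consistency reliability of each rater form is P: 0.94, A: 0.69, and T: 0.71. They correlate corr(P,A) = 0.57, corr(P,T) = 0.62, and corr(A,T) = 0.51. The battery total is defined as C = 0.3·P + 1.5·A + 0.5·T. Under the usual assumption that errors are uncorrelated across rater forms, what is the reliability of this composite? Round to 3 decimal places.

0.816

Var(C) = 0.3²·9.3² + 1.5²·9.6² + 0.5²·12.6² + 2·[0.45·9.3·9.6·0.57 + 0.15·9.3·12.6·0.62 + 0.75·9.6·12.6·0.51] = 254.834 + 160.131 = 414.965.
Under uncorrelated errors the observed covariances equal the true-score covariances, so only the own-variance terms attenuate.
True-score variance = [0.3²·9.3²·0.94 + 1.5²·9.6²·0.69 + 0.5²·12.6²·0.71] + 160.131 = 178.575 + 160.131 = 338.706.
Reliability = 338.706 / 414.965 = 0.816.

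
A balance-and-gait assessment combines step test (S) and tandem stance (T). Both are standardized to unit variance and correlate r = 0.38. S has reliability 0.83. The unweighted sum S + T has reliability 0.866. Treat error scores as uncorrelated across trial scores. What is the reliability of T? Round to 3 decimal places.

0.800

Var(S+T) = 2 + 2·0.38 = 2.760.
True-score variance = ρ_S + ρ_T + 2·0.38, so 0.866 = (0.83 + ρ_T + 0.76) / 2.760.
ρ_T = 0.866·2.760 − 0.83 − 0.76 = 0.800.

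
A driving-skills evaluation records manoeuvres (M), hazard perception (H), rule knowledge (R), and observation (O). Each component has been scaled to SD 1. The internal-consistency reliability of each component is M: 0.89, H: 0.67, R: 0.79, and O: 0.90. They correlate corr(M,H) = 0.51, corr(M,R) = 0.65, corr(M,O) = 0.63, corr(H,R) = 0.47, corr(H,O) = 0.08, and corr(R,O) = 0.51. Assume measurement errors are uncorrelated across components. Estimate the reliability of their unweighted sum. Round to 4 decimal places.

Var(M+H+R+O) = 4 + 2·[0.51 + 0.65 + 0.63 + 0.47 + 0.08 + 0.51] = 4 + 5.7 = 9.7.
Under uncorrelated errors the observed covariances equal the true-score covariances, so only the own-variance terms attenuate.
True-score variance = [0.89 + 0.67 + 0.79 + 0.90] + 5.7 = 3.25 + 5.7 = 8.95.
Reliability = 8.95 / 9.7 = 0.9227.

0.9227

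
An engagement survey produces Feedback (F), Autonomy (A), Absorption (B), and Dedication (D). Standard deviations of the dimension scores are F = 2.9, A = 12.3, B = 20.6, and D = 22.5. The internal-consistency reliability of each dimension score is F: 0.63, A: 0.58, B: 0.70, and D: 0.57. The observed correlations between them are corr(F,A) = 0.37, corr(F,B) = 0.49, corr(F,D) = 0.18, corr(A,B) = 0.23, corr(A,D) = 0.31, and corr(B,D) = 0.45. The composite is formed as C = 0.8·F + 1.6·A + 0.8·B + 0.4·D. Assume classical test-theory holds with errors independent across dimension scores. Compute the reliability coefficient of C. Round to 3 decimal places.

Var(C) = 0.8²·2.9² + 1.6²·12.3² + 0.8²·20.6² + 0.4²·22.5² + 2·[1.28·2.9·12.3·0.37 + 0.64·2.9·20.6·0.49 + 0.32·2.9·22.5·0.18 + 1.28·12.3·20.6·0.23 + 0.64·12.3·22.5·0.31 + 0.32·20.6·22.5·0.45] = 745.275 + 471.265 = 1216.54.
With uncorrelated errors the cross-covariances are all true-score covariance, so they carry over unchanged; only the diagonal terms shrink to ρᵢσᵢ².
True-score variance = [0.8²·2.9²·0.63 + 1.6²·12.3²·0.58 + 0.8²·20.6²·0.70 + 0.4²·22.5²·0.57] + 471.265 = 464.31 + 471.265 = 935.574.
Reliability = 935.574 / 1216.54 = 0.769.

0.769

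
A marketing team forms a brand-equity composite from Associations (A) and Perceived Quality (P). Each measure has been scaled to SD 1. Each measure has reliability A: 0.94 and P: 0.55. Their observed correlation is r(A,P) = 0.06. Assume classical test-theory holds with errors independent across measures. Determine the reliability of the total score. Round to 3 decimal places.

0.759

Var(A+P) = 2 + 2·[0.06] = 2 + 0.12 = 2.12.
Under uncorrelated errors the observed covariances equal the true-score covariances, so only the own-variance terms attenuate.
True-score variance = [0.94 + 0.55] + 0.12 = 1.49 + 0.12 = 1.61.
Reliability = 1.61 / 2.12 = 0.759.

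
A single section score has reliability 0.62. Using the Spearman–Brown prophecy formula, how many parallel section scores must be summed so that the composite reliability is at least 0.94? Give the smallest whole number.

k ≥ ρ*(1−ρ₁)/(ρ₁(1−ρ*)) = 0.94·0.38 / (0.62·0.06) = 9.602.
Smallest integer k = 10.

10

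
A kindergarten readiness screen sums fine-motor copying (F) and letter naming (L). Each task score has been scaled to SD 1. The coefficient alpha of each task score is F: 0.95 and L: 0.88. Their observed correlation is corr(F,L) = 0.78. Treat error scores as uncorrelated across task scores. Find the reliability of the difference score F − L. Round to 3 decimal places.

Var(F−L) = 1 + 1 − 2·0.78 = 2 − 1.56 = 0.44.
Because errors are independent across components, Cov(Tᵢ,Tⱼ) = Cov(Xᵢ,Xⱼ); the off-diagonal part of the true-score variance is the same as above.
True-score variance = [0.95 + 0.88] − 1.56 = 1.83 − 1.56 = 0.27.
Reliability = 0.27 / 0.44 = 0.614.

0.614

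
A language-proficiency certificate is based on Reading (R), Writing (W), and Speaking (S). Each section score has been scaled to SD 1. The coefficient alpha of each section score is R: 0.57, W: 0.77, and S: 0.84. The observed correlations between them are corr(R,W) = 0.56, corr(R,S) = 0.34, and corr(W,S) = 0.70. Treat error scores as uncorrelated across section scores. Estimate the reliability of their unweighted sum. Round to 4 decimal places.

Var(R+W+S) = 3 + 2·[0.56 + 0.34 + 0.70] = 3 + 3.2 = 6.2.
Because errors are independent across components, Cov(Tᵢ,Tⱼ) = Cov(Xᵢ,Xⱼ); the off-diagonal part of the true-score variance is the same as above.
True-score variance = [0.57 + 0.77 + 0.84] + 3.2 = 2.18 + 3.2 = 5.38.
Reliability = 5.38 / 6.2 = 0.8677.

0.8677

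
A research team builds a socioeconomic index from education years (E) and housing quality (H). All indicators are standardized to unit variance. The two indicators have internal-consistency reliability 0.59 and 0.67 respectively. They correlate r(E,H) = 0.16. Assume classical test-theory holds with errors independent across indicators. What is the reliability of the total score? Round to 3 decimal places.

0.681

Var(E+H) = 2 + 2·[0.16] = 2 + 0.32 = 2.32.
With uncorrelated errors the cross-covariances are all true-score covariance, so they carry over unchanged; only the diagonal terms shrink to ρᵢσᵢ².
True-score variance = [0.59 + 0.67] + 0.32 = 1.26 + 0.32 = 1.58.
Reliability = 1.58 / 2.32 = 0.681.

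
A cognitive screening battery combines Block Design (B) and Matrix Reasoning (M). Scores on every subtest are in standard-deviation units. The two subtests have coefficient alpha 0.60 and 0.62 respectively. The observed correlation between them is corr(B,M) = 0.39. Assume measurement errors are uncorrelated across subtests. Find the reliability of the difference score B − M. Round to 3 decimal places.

0.361

Var(B−M) = 1 + 1 − 2·0.39 = 2 − 0.78 = 1.22.
Because errors are independent across components, Cov(Tᵢ,Tⱼ) = Cov(Xᵢ,Xⱼ); the off-diagonal part of the true-score variance is the same as above.
True-score variance = [0.60 + 0.62] − 0.78 = 1.22 − 0.78 = 0.44.
Reliability = 0.44 / 1.22 = 0.361.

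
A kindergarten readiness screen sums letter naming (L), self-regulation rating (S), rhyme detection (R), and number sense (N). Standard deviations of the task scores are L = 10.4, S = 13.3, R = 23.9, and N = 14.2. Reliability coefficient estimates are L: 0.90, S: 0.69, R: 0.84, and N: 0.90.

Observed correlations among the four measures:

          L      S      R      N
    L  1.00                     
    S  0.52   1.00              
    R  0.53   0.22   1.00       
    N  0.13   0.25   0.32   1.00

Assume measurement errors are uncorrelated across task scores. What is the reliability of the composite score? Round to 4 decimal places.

Var(L+S+R+N) = 10.4² + 13.3² + 23.9² + 14.2² + 2·[10.4·13.3·0.52 + 10.4·23.9·0.53 + 10.4·14.2·0.13 + 13.3·23.9·0.22 + 13.3·14.2·0.25 + 23.9·14.2·0.32] = 1057.9 + 897.219 = 1955.12.
Because errors are independent across components, Cov(Tᵢ,Tⱼ) = Cov(Xᵢ,Xⱼ); the off-diagonal part of the true-score variance is the same as above.
True-score variance = [10.4²·0.90 + 13.3²·0.69 + 23.9²·0.84 + 14.2²·0.90] + 897.219 = 880.69 + 897.219 = 1777.91.
Reliability = 1777.91 / 1955.12 = 0.9094.

0.9094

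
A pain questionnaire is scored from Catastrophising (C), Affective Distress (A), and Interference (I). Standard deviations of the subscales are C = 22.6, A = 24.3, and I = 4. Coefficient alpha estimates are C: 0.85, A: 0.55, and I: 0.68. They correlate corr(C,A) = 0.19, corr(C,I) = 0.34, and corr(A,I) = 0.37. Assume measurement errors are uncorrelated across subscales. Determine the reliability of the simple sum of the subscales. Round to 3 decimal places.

0.762

Var(C+A+I) = 22.6² + 24.3² + 4² + 2·[22.6·24.3·0.19 + 22.6·4·0.34 + 24.3·4·0.37] = 1117.25 + 342.088 = 1459.34.
Under uncorrelated errors the observed covariances equal the true-score covariances, so only the own-variance terms attenuate.
True-score variance = [22.6²·0.85 + 24.3²·0.55 + 4²·0.68] + 342.088 = 769.796 + 342.088 = 1111.88.
Reliability = 1111.88 / 1459.34 = 0.762.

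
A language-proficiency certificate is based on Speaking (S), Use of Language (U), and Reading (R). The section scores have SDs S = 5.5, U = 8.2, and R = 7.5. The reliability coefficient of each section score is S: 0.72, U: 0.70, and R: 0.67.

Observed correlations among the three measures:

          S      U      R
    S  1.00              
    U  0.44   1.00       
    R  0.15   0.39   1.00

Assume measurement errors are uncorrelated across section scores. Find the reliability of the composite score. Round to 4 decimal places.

Var(S+U+R) = 5.5² + 8.2² + 7.5² + 2·[5.5·8.2·0.44 + 5.5·7.5·0.15 + 8.2·7.5·0.39] = 153.74 + 100.033 = 253.773.
With uncorrelated errors the cross-covariances are all true-score covariance, so they carry over unchanged; only the diagonal terms shrink to ρᵢσᵢ².
True-score variance = [5.5²·0.72 + 8.2²·0.70 + 7.5²·0.67] + 100.033 = 106.535 + 100.033 = 206.568.
Reliability = 206.568 / 253.773 = 0.8140.

0.8140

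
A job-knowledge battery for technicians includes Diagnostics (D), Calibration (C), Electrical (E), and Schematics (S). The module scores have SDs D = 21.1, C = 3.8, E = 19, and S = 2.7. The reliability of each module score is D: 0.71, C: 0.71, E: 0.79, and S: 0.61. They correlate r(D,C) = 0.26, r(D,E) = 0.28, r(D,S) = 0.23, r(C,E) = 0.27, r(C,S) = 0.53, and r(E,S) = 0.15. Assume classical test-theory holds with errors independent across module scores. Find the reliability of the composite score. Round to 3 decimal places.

Var(D+C+E+S) = 21.1² + 3.8² + 19² + 2.7² + 2·[21.1·3.8·0.26 + 21.1·19·0.28 + 21.1·2.7·0.23 + 3.8·19·0.27 + 3.8·2.7·0.53 + 19·2.7·0.15] = 827.94 + 357.657 = 1185.6.
With uncorrelated errors the cross-covariances are all true-score covariance, so they carry over unchanged; only the diagonal terms shrink to ρᵢσᵢ².
True-score variance = [21.1²·0.71 + 3.8²·0.71 + 19²·0.79 + 2.7²·0.61] + 357.657 = 615.988 + 357.657 = 973.646.
Reliability = 973.646 / 1185.6 = 0.821.

0.821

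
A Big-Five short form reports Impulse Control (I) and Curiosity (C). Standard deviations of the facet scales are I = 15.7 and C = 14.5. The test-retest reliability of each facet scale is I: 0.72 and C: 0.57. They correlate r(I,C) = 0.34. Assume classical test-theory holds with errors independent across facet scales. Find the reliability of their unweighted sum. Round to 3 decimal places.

0.739

Var(I+C) = 15.7² + 14.5² + 2·[15.7·14.5·0.34] = 456.74 + 154.802 = 611.542.
Because errors are independent across components, Cov(Tᵢ,Tⱼ) = Cov(Xᵢ,Xⱼ); the off-diagonal part of the true-score variance is the same as above.
True-score variance = [15.7²·0.72 + 14.5²·0.57] + 154.802 = 297.315 + 154.802 = 452.117.
Reliability = 452.117 / 611.542 = 0.739.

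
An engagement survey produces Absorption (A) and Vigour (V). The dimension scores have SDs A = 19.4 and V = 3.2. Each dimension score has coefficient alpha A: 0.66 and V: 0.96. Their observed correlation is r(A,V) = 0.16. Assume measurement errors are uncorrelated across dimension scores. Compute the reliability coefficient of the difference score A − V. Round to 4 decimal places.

Var(A−V) = 19.4² + 3.2² − 2·19.4·3.2·0.16 = 386.6 − 19.8656 = 366.734.
With uncorrelated errors the cross-covariances are all true-score covariance, so they carry over unchanged; only the diagonal terms shrink to ρᵢσᵢ².
True-score variance = [19.4²·0.66 + 3.2²·0.96] − 19.8656 = 258.228 − 19.8656 = 238.362.
Reliability = 238.362 / 366.734 = 0.6500.

0.6500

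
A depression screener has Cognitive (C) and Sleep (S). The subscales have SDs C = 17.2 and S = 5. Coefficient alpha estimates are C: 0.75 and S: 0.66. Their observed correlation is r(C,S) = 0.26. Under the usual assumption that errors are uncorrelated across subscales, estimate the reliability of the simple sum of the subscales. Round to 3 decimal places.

Var(C+S) = 17.2² + 5² + 2·[17.2·5·0.26] = 320.84 + 44.72 = 365.56.
With uncorrelated errors the cross-covariances are all true-score covariance, so they carry over unchanged; only the diagonal terms shrink to ρᵢσᵢ².
True-score variance = [17.2²·0.75 + 5²·0.66] + 44.72 = 238.38 + 44.72 = 283.1.
Reliability = 283.1 / 365.56 = 0.774.

0.774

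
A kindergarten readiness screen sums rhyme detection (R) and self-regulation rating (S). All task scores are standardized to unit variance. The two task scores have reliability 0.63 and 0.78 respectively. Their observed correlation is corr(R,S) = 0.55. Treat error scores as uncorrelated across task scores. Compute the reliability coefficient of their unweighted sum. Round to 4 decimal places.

Var(R+S) = 2 + 2·[0.55] = 2 + 1.1 = 3.1.
With uncorrelated errors the cross-covariances are all true-score covariance, so they carry over unchanged; only the diagonal terms shrink to ρᵢσᵢ².
True-score variance = [0.63 + 0.78] + 1.1 = 1.41 + 1.1 = 2.51.
Reliability = 2.51 / 3.1 = 0.8097.

0.8097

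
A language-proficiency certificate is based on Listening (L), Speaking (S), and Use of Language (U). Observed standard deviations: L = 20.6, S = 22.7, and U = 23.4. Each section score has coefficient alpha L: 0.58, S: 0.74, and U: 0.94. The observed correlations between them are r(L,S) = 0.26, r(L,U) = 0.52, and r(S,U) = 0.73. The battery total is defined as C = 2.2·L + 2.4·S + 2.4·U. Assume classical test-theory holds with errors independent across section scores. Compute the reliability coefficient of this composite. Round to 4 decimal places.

Var(C) = 2.2²·20.6² + 2.4²·22.7² + 2.4²·23.4² + 2·[5.28·20.6·22.7·0.26 + 5.28·20.6·23.4·0.52 + 5.76·22.7·23.4·0.73] = 8175.92 + 8397.89 = 16573.8.
With uncorrelated errors the cross-covariances are all true-score covariance, so they carry over unchanged; only the diagonal terms shrink to ρᵢσᵢ².
True-score variance = [2.2²·20.6²·0.58 + 2.4²·22.7²·0.74 + 2.4²·23.4²·0.94] + 8397.89 = 6352.34 + 8397.89 = 14750.2.
Reliability = 14750.2 / 16573.8 = 0.8900.

0.8900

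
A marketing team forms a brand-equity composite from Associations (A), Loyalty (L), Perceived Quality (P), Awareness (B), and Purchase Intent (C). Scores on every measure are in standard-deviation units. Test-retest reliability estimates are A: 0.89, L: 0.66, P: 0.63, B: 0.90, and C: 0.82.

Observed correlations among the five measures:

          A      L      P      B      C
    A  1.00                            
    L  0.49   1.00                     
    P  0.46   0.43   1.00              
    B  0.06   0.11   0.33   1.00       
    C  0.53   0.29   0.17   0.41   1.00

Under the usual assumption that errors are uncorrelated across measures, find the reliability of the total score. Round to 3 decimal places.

0.905

Var(A+L+P+B+C) = 5 + 2·[0.49 + 0.46 + 0.06 + 0.53 + 0.43 + 0.11 + 0.29 + 0.33 + 0.17 + 0.41] = 5 + 6.56 = 11.56.
Because errors are independent across components, Cov(Tᵢ,Tⱼ) = Cov(Xᵢ,Xⱼ); the off-diagonal part of the true-score variance is the same as above.
True-score variance = [0.89 + 0.66 + 0.63 + 0.90 + 0.82] + 6.56 = 3.9 + 6.56 = 10.46.
Reliability = 10.46 / 11.56 = 0.905.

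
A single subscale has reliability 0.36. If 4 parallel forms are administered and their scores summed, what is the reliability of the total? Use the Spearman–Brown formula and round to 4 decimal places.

ρ_k = kρ / (1 + (k−1)ρ) = 4·0.36 / (1 + 3·0.36) = 1.440 / 2.080 = 0.6923.

0.6923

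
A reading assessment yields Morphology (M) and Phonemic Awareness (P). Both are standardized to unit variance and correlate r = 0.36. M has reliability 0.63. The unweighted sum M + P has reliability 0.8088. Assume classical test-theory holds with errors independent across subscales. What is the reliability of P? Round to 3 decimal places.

Var(M+P) = 2 + 2·0.36 = 2.720.
True-score variance = ρ_M + ρ_P + 2·0.36, so 0.8088 = (0.63 + ρ_P + 0.72) / 2.720.
ρ_P = 0.8088·2.720 − 0.63 − 0.72 = 0.850.

0.850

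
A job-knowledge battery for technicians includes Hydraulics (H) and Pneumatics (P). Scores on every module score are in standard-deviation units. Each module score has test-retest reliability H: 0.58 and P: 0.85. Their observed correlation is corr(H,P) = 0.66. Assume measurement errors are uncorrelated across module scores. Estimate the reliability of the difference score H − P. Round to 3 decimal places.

0.162

Var(H−P) = 1 + 1 − 2·0.66 = 2 − 1.32 = 0.68.
With uncorrelated errors the cross-covariances are all true-score covariance, so they carry over unchanged; only the diagonal terms shrink to ρᵢσᵢ².
True-score variance = [0.58 + 0.85] − 1.32 = 1.43 − 1.32 = 0.11.
Reliability = 0.11 / 0.68 = 0.162.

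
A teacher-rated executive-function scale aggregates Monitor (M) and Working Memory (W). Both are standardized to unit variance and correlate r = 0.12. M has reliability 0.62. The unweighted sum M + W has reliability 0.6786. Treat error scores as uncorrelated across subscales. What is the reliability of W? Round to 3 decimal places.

0.660

Var(M+W) = 2 + 2·0.12 = 2.240.
True-score variance = ρ_M + ρ_W + 2·0.12, so 0.6786 = (0.62 + ρ_W + 0.24) / 2.240.
ρ_W = 0.6786·2.240 − 0.62 − 0.24 = 0.660.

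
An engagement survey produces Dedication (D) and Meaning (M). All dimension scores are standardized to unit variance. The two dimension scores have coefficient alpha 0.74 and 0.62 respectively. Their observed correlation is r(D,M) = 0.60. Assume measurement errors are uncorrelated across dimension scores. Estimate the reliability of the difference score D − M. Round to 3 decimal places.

0.200

Var(D−M) = 1 + 1 − 2·0.60 = 2 − 1.2 = 0.8.
Under uncorrelated errors the observed covariances equal the true-score covariances, so only the own-variance terms attenuate.
True-score variance = [0.74 + 0.62] − 1.2 = 1.36 − 1.2 = 0.16.
Reliability = 0.16 / 0.8 = 0.200.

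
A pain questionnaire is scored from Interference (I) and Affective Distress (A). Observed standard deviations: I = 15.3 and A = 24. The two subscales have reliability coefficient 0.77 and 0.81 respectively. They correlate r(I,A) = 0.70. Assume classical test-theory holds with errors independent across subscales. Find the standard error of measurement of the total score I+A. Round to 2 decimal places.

Var(total) = 810.09 + 514.08 = 1324.17.
True-score variance = 646.809 + 514.08 = 1160.89, so reliability = 0.8767.
Error variance = 1324.17 − 1160.89 = 163.281; SEM = √163.281 = 12.78.

12.78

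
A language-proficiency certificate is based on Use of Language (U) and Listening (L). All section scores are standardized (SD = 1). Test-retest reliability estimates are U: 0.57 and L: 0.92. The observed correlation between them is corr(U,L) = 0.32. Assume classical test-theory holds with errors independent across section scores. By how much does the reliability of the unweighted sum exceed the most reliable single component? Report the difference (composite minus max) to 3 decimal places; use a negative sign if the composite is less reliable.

Var(sum) = 2 + 0.64 = 2.64; true-score variance = 1.49 + 0.64 = 2.13; composite reliability = 0.8068.
Max component reliability = 0.9200.
Difference = 0.8068 − 0.9200 = -0.113.

-0.113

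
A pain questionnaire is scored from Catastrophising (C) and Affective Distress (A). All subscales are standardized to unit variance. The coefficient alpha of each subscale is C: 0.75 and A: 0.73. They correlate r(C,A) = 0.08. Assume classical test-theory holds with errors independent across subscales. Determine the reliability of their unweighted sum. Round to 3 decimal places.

Var(C+A) = 2 + 2·[0.08] = 2 + 0.16 = 2.16.
Under uncorrelated errors the observed covariances equal the true-score covariances, so only the own-variance terms attenuate.
True-score variance = [0.75 + 0.73] + 0.16 = 1.48 + 0.16 = 1.64.
Reliability = 1.64 / 2.16 = 0.759.

0.759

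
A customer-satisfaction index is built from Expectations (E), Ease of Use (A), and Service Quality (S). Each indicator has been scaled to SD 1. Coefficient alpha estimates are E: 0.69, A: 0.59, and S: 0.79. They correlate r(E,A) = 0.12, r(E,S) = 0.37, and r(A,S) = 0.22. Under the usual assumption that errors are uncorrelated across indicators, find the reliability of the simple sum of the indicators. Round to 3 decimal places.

Var(E+A+S) = 3 + 2·[0.12 + 0.37 + 0.22] = 3 + 1.42 = 4.42.
With uncorrelated errors the cross-covariances are all true-score covariance, so they carry over unchanged; only the diagonal terms shrink to ρᵢσᵢ².
True-score variance = [0.69 + 0.59 + 0.79] + 1.42 = 2.07 + 1.42 = 3.49.
Reliability = 3.49 / 4.42 = 0.790.

0.790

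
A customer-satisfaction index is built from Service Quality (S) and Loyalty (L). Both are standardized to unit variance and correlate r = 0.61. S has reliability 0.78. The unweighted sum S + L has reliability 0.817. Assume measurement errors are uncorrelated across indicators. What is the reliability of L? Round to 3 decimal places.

0.631

Var(S+L) = 2 + 2·0.61 = 3.220.
True-score variance = ρ_S + ρ_L + 2·0.61, so 0.817 = (0.78 + ρ_L + 1.22) / 3.220.
ρ_L = 0.817·3.220 − 0.78 − 1.22 = 0.631.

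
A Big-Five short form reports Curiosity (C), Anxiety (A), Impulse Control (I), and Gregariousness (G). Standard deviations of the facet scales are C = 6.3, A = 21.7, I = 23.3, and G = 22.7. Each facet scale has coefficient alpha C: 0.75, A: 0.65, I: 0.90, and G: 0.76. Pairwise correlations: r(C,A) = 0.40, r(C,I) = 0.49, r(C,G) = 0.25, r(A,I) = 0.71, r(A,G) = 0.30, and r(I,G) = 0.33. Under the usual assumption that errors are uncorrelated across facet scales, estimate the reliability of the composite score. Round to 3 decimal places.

0.892

Var(C+A+I+G) = 6.3² + 21.7² + 23.3² + 22.7² + 2·[6.3·21.7·0.40 + 6.3·23.3·0.49 + 6.3·22.7·0.25 + 21.7·23.3·0.71 + 21.7·22.7·0.30 + 23.3·22.7·0.33] = 1568.76 + 1687.33 = 3256.09.
With uncorrelated errors the cross-covariances are all true-score covariance, so they carry over unchanged; only the diagonal terms shrink to ρᵢσᵢ².
True-score variance = [6.3²·0.75 + 21.7²·0.65 + 23.3²·0.90 + 22.7²·0.76] + 1687.33 = 1216.07 + 1687.33 = 2903.4.
Reliability = 2903.4 / 3256.09 = 0.892.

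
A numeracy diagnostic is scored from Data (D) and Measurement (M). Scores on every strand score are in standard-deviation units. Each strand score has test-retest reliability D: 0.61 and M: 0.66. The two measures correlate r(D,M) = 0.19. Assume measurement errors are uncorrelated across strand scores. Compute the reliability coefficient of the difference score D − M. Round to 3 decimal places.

Var(D−M) = 1 + 1 − 2·0.19 = 2 − 0.38 = 1.62.
With uncorrelated errors the cross-covariances are all true-score covariance, so they carry over unchanged; only the diagonal terms shrink to ρᵢσᵢ².
True-score variance = [0.61 + 0.66] − 0.38 = 1.27 − 0.38 = 0.89.
Reliability = 0.89 / 1.62 = 0.549.

0.549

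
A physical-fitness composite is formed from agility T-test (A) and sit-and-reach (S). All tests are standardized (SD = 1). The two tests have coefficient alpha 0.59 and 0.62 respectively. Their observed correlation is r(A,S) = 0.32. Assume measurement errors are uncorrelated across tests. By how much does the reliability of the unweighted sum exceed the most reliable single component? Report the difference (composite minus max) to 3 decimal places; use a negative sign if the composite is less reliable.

Var(sum) = 2 + 0.64 = 2.64; true-score variance = 1.21 + 0.64 = 1.85; composite reliability = 0.7008.
Max component reliability = 0.6200.
Difference = 0.7008 − 0.6200 = 0.081.

0.081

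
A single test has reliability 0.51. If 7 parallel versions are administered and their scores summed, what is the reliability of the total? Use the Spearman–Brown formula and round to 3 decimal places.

ρ_k = kρ / (1 + (k−1)ρ) = 7·0.51 / (1 + 6·0.51) = 3.570 / 4.060 = 0.879.

0.879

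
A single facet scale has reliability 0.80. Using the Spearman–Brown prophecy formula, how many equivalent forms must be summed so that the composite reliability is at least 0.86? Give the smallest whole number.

k ≥ ρ*(1−ρ₁)/(ρ₁(1−ρ*)) = 0.86·0.20 / (0.80·0.14) = 1.536.
Smallest integer k = 2.

2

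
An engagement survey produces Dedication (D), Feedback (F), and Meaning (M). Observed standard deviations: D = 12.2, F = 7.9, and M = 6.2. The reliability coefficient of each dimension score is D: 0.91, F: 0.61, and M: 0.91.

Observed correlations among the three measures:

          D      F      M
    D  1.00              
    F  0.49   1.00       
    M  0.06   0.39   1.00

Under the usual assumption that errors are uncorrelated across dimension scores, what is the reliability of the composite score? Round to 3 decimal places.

Var(D+F+M) = 12.2² + 7.9² + 6.2² + 2·[12.2·7.9·0.49 + 12.2·6.2·0.06 + 7.9·6.2·0.39] = 249.69 + 141.734 = 391.424.
Because errors are independent across components, Cov(Tᵢ,Tⱼ) = Cov(Xᵢ,Xⱼ); the off-diagonal part of the true-score variance is the same as above.
True-score variance = [12.2²·0.91 + 7.9²·0.61 + 6.2²·0.91] + 141.734 = 208.495 + 141.734 = 350.228.
Reliability = 350.228 / 391.424 = 0.895.

0.895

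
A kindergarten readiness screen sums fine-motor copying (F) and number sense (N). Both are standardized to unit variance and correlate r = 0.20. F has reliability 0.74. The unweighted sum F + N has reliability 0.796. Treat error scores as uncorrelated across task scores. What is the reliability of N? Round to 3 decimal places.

Var(F+N) = 2 + 2·0.20 = 2.400.
True-score variance = ρ_F + ρ_N + 2·0.20, so 0.796 = (0.74 + ρ_N + 0.40) / 2.400.
ρ_N = 0.796·2.400 − 0.74 − 0.40 = 0.770.

0.770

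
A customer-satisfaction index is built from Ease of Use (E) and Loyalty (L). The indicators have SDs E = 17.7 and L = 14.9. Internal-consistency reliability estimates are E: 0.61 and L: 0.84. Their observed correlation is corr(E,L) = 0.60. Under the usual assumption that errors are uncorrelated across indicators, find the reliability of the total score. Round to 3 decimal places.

0.815

Var(E+L) = 17.7² + 14.9² + 2·[17.7·14.9·0.60] = 535.3 + 316.476 = 851.776.
Under uncorrelated errors the observed covariances equal the true-score covariances, so only the own-variance terms attenuate.
True-score variance = [17.7²·0.61 + 14.9²·0.84] + 316.476 = 377.595 + 316.476 = 694.071.
Reliability = 694.071 / 851.776 = 0.815.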